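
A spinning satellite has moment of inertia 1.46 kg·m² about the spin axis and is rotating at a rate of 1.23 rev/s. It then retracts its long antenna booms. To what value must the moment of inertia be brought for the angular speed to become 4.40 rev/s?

I₂ ≈ 0.408 kg·m²

Angular momentum about the spin axis is conserved since the torque about it is zero.
I₂ = I₁ω₁ / ω₂ = (1.46)(1.23) / (4.40) = 0.4081 kg·m².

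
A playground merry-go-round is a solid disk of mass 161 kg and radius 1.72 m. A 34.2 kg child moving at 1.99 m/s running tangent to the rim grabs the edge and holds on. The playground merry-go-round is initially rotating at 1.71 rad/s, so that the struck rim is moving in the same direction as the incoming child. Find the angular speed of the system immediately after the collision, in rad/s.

|ω_f| ≈ 1.55 rad/s

The axle reaction passes through the axle and exerts no torque about it; angular momentum about the axle is conserved through the impact.
I_p = ½(161)(1.72)² = 238.2 kg·m². Taking the sense of the child's angular momentum as positive, L_{child} = m v R = (34.2)(1.99)(1.72) = 117.1 kg·m²/s.
L_i = +I_p ω_p + m v R = +(238.2)(1.71) + 117.1 = 524.3 kg·m²/s.
After sticking, I_f = I_p + m R² = 238.2 + (34.2)(1.72)² = 339.3 kg·m².
ω_f = L_i / I_f = 524.3 / 339.3 = 1.545 rad/s.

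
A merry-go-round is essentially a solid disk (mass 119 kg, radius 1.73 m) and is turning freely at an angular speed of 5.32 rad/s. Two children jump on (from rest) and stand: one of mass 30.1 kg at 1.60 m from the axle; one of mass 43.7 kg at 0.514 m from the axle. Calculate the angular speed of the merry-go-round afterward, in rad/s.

ω_f ≈ 3.55 rad/s

The added mass arrives with no angular momentum about the axle, and any external torque about the axle is negligible, so the system's angular momentum is conserved.
I_p = ½(119)(1.73)² = 178.1 kg·m².
Added inertia Σmr² = (30.1)(1.60)² + (43.7)(0.514)² = 88.60 kg·m²; I_f = 178.1 + 88.60 = 266.7 kg·m².
ω_f = I_p ω_i / I_f = (178.1)(5.32) / 266.7 = 3.552 rad/s.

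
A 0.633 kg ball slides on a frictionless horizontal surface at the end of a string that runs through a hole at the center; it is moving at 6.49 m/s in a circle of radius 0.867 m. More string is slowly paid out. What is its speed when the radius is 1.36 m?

Central (radial) force ⇒ zero torque about the center ⇒ m v r is constant.
v₂ = v₁ r₁ / r₂ = (6.49)(0.867) / (1.36) = 4.137 m/s.

v₂ ≈ 4.14 m/s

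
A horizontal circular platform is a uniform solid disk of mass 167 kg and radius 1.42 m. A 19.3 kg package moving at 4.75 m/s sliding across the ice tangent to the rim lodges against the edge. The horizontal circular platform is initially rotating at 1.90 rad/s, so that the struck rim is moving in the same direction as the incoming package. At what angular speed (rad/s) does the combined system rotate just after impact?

|ω_f| ≈ 2.17 rad/s

The axle reaction passes through the central axle and exerts no torque about it; angular momentum about the central axle is conserved through the impact.
I_p = ½(167)(1.42)² = 168.4 kg·m². Taking the sense of the package's angular momentum as positive, L_{package} = m v R = (19.3)(4.75)(1.42) = 130.2 kg·m²/s.
L_i = +I_p ω_p + m v R = +(168.4)(1.90) + 130.2 = 450.1 kg·m²/s.
After sticking, I_f = I_p + m R² = 168.4 + (19.3)(1.42)² = 207.3 kg·m².
ω_f = L_i / I_f = 450.1 / 207.3 = 2.171 rad/s.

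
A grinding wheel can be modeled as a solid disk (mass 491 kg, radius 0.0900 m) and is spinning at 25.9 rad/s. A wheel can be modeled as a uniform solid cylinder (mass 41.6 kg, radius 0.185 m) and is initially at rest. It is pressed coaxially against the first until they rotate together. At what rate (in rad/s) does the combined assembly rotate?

|ω_f| ≈ 19.1 rad/s

No external torque acts about the common axis, so total angular momentum is conserved.
Moments of inertia: I_A = ½(491)(0.0900)² = 1.989 kg·m²; I_B = ½(41.6)(0.185)² = 0.7119 kg·m².
Taking A's sense as positive: L = (1.989)(25.9) = 51.50 kg·m²·rad/s.
Combined I = 1.989 + 0.7119 = 2.700 kg·m².
ω_f = L / I = 51.50 / 2.700 = 19.07 rad/s.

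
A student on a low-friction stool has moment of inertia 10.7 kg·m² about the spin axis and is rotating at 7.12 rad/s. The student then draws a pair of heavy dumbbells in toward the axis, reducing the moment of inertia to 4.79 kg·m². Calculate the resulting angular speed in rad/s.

ω₂ ≈ 15.9 rad/s

With no external torque about the axis, L is conserved: I₁ω₁ = I₂ω₂.
ω₂ = I₁ω₁ / I₂ = (10.70)(7.12 rad/s) / (4.790) = 15.90 rad/s.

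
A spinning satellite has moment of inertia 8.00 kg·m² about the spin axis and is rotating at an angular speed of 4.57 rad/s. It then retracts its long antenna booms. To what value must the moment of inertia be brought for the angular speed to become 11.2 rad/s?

I₂ ≈ 3.26 kg·m²

With no external torque about the axis, L is conserved: I₁ω₁ = I₂ω₂.
I₂ = I₁ω₁ / ω₂ = (8.00)(4.57) / (11.2) = 3.264 kg·m².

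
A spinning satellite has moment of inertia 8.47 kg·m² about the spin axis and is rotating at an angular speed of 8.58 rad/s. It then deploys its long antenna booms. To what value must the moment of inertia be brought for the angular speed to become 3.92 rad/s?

With no external torque about the axis, L is conserved: I₁ω₁ = I₂ω₂.
I₂ = I₁ω₁ / ω₂ = (8.47)(8.58) / (3.92) = 18.54 kg·m².

I₂ ≈ 18.5 kg·m²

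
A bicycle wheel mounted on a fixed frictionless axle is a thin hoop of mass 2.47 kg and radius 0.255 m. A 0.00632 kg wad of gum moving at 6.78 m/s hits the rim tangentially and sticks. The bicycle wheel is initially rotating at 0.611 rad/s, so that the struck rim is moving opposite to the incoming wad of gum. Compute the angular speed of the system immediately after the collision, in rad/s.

About the axle the impulsive forces during the collision are internal, so angular momentum about that axis is conserved.
I_p = (2.47)(0.255)² = 0.1606 kg·m². Taking the sense of the wad of gum's angular momentum as positive, L_{wad} = m v R = (0.00632)(6.78)(0.255) = 0.01093 kg·m²/s.
L_i = −I_p ω_p + m v R = −(0.1606)(0.611) + 0.01093 = -0.08721 kg·m²/s.
After sticking, I_f = I_p + m R² = 0.1606 + (0.00632)(0.255)² = 0.1610 kg·m².
ω_f = L_i / I_f = -0.08721 / 0.1610 = -0.5416 rad/s.

|ω_f| ≈ 0.542 rad/s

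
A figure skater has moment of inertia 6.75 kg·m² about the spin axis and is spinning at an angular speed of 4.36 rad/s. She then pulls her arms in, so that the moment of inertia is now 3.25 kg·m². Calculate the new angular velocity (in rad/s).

No external torque acts about the spin axis, so angular momentum is conserved.
ω₂ = I₁ω₁ / I₂ = (6.750)(4.36 rad/s) / (3.250) = 9.055 rad/s.

ω₂ ≈ 9.06 rad/s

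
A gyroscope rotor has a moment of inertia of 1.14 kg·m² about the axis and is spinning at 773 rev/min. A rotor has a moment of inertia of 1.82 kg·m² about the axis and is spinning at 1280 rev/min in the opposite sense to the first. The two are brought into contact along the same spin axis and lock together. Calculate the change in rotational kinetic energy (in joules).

ΔKE ≈ -16200 J

The coupling torques are internal; angular momentum about the shared axis is conserved.
Taking A's sense as positive: L = (1.140)(773) − (1.820)(1280) = -1448 kg·m²·rpm.
Combined I = 1.140 + 1.820 = 2.960 kg·m².
ω_f = L / I = -1448 / 2.960 = -489.3 rpm.
KE_i = ½ΣIω² = 20090 J; KE_f = ½(2.960)(51.24)² = 3886 J.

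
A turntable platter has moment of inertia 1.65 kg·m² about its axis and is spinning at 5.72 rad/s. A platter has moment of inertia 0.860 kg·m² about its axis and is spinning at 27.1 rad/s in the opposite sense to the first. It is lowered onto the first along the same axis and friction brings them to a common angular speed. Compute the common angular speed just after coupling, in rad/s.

|ω_f| ≈ 5.53 rad/s

No external torque acts about the common axis, so total angular momentum is conserved.
Taking A's sense as positive: L = (1.650)(5.72) − (0.8600)(27.1) = -13.87 kg·m²·rad/s.
Combined I = 1.650 + 0.8600 = 2.510 kg·m².
ω_f = L / I = -13.87 / 2.510 = -5.525 rad/s.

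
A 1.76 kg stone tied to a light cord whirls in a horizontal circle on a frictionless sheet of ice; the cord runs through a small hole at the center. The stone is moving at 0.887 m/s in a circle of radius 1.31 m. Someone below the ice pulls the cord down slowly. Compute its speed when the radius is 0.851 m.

Central (radial) force ⇒ zero torque about the center ⇒ m v r is constant.
v₂ = v₁ r₁ / r₂ = (0.887)(1.31) / (0.851) = 1.365 m/s.

v₂ ≈ 1.37 m/s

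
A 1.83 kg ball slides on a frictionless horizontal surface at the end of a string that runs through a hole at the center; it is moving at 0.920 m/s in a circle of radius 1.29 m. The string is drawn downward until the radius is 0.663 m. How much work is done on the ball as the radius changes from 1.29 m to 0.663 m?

W ≈ 2.16 J

Central (radial) force ⇒ zero torque about the center ⇒ m v r is constant.
v₂ = v₁ r₁ / r₂ = (0.920)(1.29) / (0.663) = 1.790 m/s.
W = ΔKE = ½m(v₂² − v₁²) = 2.157 J.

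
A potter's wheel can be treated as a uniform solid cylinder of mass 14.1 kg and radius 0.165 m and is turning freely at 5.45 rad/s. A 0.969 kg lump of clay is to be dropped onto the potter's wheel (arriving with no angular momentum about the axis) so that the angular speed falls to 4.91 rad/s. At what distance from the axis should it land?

r ≈ 0.148 m

No external torque acts about the axis; L_before = L_after.
I_p = ½(14.1)(0.165)² = 0.1919 kg·m².
I_p ω_i = (I_p + m r²) ω_f ⇒ m r² = I_p(ω_i/ω_f − 1) = 0.1919(5.45/4.91 − 1) = 0.02111 kg·m².
r = √(0.02111/0.969) = 0.1476 m.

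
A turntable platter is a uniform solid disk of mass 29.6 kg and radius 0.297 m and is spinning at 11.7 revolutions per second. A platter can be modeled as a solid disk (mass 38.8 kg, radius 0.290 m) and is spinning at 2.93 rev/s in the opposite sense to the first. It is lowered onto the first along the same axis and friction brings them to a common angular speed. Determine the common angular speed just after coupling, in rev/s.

|ω_f| ≈ 3.57 rev/s

The coupling torques are internal; angular momentum about the shared axis is conserved.
Moments of inertia: I_A = ½(29.6)(0.297)² = 1.305 kg·m²; I_B = ½(38.8)(0.290)² = 1.632 kg·m².
Taking A's sense as positive: L = (1.305)(11.7) − (1.632)(2.93) = 10.49 kg·m²·rev/s.
Combined I = 1.305 + 1.632 = 2.937 kg·m².
ω_f = L / I = 10.49 / 2.937 = 3.573 rev/s.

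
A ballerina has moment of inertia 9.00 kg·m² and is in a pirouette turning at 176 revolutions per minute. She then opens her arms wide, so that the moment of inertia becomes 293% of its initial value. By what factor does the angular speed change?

With no external torque about the axis, L is conserved: I₁ω₁ = I₂ω₂.
I₂ = 2.93 × 9.00 = 26.37 kg·m².
ω₂/ω₁ = I₁/I₂ = 9.000 / 26.37 = 0.3413.

ω₂/ω₁ ≈ 0.341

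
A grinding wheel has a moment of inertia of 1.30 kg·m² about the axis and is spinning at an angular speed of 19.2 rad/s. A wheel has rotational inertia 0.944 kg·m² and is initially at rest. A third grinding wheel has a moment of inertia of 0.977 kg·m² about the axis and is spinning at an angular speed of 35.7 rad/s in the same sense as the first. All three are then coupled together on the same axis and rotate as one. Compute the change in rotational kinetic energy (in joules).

The coupling torques are internal; angular momentum about the shared axis is conserved.
Taking A's sense as positive: L = (1.300)(19.2) + (0.9770)(35.7) = 59.84 kg·m²·rad/s.
Combined I = 1.300 + 0.9440 + 0.9770 = 3.221 kg·m².
ω_f = L / I = 59.84 / 3.221 = 18.58 rad/s.
KE_i = ½ΣIω² = 862.2 J; KE_f = ½(3.221)(18.58)² = 555.8 J.

ΔKE ≈ -306 J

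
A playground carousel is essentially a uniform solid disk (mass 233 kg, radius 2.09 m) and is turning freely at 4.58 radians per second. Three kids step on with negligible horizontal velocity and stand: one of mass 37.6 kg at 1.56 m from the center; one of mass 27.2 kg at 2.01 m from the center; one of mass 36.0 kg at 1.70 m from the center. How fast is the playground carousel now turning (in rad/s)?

No external torque acts about the center; L_before = L_after.
I_p = ½(233)(2.09)² = 508.9 kg·m².
Added inertia Σmr² = (37.6)(1.56)² + (27.2)(2.01)² + (36.0)(1.70)² = 305.4 kg·m²; I_f = 508.9 + 305.4 = 814.3 kg·m².
ω_f = I_p ω_i / I_f = (508.9)(4.58) / 814.3 = 2.862 rad/s.

ω_f ≈ 2.86 rad/s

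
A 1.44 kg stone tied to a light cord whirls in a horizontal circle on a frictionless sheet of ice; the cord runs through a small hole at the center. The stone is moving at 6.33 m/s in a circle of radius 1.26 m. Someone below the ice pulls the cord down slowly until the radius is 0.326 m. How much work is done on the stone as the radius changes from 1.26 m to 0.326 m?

The only horizontal force on the mass is along the cord (radial), so it exerts no torque about the hole and angular momentum m v r is conserved.
v₂ = v₁ r₁ / r₂ = (6.33)(1.26) / (0.326) = 24.47 m/s.
W = ΔKE = ½m(v₂² − v₁²) = 402.1 J.

W ≈ 402 J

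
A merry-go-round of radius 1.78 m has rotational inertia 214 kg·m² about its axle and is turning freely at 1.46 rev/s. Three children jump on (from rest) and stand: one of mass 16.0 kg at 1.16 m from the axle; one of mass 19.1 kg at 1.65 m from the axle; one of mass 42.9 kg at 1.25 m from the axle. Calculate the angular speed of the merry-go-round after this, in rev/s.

The added mass arrives with no angular momentum about the axle, and any external torque about the axle is negligible, so the system's angular momentum is conserved.
Added inertia Σmr² = (16.0)(1.16)² + (19.1)(1.65)² + (42.9)(1.25)² = 140.6 kg·m²; I_f = 214.0 + 140.6 = 354.6 kg·m².
ω_f = I_p ω_i / I_f = (214.0)(1.46) / 354.6 = 0.8812 rev/s.

ω_f ≈ 0.881 rev/s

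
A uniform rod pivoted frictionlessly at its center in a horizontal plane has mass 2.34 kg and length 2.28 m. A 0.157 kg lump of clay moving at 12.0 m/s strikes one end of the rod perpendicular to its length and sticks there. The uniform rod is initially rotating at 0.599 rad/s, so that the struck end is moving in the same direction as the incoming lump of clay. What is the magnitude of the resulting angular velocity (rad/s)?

The axle reaction passes through the pivot and exerts no torque about it; angular momentum about the pivot is conserved through the impact.
I_p = (1/12)(2.34)(2.28)² = 1.014 kg·m². Taking the sense of the lump of clay's angular momentum as positive, L_{lump} = m v R = (0.157)(12.0)(2.28/2) = 2.148 kg·m²/s.
L_i = +I_p ω_p + m v R = +(1.014)(0.599) + 2.148 = 2.755 kg·m²/s.
After sticking, I_f = I_p + m R² = 1.014 + (0.157)(2.28/2)² = 1.218 kg·m².
ω_f = L_i / I_f = 2.755 / 1.218 = 2.262 rad/s.

|ω_f| ≈ 2.26 rad/s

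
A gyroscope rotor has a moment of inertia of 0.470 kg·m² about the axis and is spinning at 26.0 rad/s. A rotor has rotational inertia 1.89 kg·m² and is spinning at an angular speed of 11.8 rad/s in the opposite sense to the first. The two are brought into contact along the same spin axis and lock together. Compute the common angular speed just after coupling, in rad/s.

|ω_f| ≈ 4.27 rad/s

The coupling torques are internal; angular momentum about the shared axis is conserved.
Taking A's sense as positive: L = (0.4700)(26.0) − (1.890)(11.8) = -10.08 kg·m²·rad/s.
Combined I = 0.4700 + 1.890 = 2.360 kg·m².
ω_f = L / I = -10.08 / 2.360 = -4.272 rad/s.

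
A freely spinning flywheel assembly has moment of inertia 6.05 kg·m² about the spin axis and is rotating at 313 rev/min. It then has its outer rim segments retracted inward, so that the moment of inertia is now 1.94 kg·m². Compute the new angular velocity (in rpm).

ω₂ ≈ 976 rpm

Angular momentum about the spin axis is conserved since the torque about it is zero.
ω₂ = I₁ω₁ / I₂ = (6.050)(313 rpm) / (1.940) = 976.1 rpm.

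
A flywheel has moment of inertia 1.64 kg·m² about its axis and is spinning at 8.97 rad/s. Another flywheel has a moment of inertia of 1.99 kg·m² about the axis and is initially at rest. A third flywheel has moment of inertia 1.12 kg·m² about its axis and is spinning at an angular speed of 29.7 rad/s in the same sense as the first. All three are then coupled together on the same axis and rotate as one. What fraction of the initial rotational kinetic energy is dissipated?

fraction ≈ 0.567

No external torque acts about the common axis, so total angular momentum is conserved.
Taking A's sense as positive: L = (1.640)(8.97) + (1.120)(29.7) = 47.97 kg·m²·rad/s.
Combined I = 1.640 + 1.990 + 1.120 = 4.750 kg·m².
ω_f = L / I = 47.97 / 4.750 = 10.10 rad/s.
KE_i = ½ΣIω² = 559.9 J; KE_f = ½(4.750)(10.10)² = 242.3 J.
Fraction dissipated = (KE_i − KE_f)/KE_i = 0.5673.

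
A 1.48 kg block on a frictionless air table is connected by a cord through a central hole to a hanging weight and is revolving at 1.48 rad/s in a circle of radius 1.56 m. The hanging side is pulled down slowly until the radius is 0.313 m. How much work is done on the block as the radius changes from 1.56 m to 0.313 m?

W ≈ 94.0 J

No torque about the axis ⇒ m r₁² ω₁ = m r₂² ω₂.
ω₂ = ω₁ (r₁/r₂)² = (1.48)(1.56/0.313)² = 36.76 rad/s.
W = ΔKE = ½m(v₂² − v₁²) = 94.04 J.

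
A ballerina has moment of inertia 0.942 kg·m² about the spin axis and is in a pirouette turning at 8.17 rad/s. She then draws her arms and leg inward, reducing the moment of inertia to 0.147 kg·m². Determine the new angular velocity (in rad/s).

ω₂ ≈ 52.4 rad/s

No external torque acts about the spin axis, so angular momentum is conserved.
ω₂ = I₁ω₁ / I₂ = (0.9420)(8.17 rad/s) / (0.1470) = 52.35 rad/s.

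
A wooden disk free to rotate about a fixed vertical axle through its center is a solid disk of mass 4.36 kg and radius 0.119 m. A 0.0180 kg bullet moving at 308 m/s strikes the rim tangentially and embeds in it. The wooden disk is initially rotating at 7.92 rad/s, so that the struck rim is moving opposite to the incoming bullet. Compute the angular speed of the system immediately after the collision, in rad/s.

|ω_f| ≈ 13.3 rad/s

About the axle the impulsive forces during the collision are internal, so angular momentum about that axis is conserved.
I_p = ½(4.36)(0.119)² = 0.03087 kg·m². Taking the sense of the bullet's angular momentum as positive, L_{bullet} = m v R = (0.0180)(308)(0.119) = 0.6597 kg·m²/s.
L_i = −I_p ω_p + m v R = −(0.03087)(7.92) + 0.6597 = 0.4152 kg·m²/s.
After sticking, I_f = I_p + m R² = 0.03087 + (0.0180)(0.119)² = 0.03113 kg·m².
ω_f = L_i / I_f = 0.4152 / 0.03113 = 13.34 rad/s.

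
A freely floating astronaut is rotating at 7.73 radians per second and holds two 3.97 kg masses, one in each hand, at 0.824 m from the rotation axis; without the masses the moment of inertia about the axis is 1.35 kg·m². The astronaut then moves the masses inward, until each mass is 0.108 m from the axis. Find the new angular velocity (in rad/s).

ω₂ ≈ 36.1 rad/s

No external torque acts about the spin axis, so angular momentum is conserved.
I₁ = 1.35 + 2(3.97)(0.824)² = 6.741 kg·m²; I₂ = 1.35 + 2(3.97)(0.108)² = 1.443 kg·m².
ω₂ = I₁ω₁ / I₂ = (6.741)(7.73 rad/s) / (1.443) = 36.12 rad/s.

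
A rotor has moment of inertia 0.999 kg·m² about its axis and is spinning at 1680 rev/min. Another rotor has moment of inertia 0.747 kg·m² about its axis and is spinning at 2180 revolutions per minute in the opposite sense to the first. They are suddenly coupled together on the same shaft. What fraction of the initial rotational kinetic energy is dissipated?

fraction ≈ 1.00

The coupling torques are internal; angular momentum about the shared axis is conserved.
Taking A's sense as positive: L = (0.9990)(1680) − (0.7470)(2180) = 49.86 kg·m²·rpm.
Combined I = 0.9990 + 0.7470 = 1.746 kg·m².
ω_f = L / I = 49.86 / 1.746 = 28.56 rpm.
KE_i = ½ΣIω² = 34930 J; KE_f = ½(1.746)(2.990)² = 7.807 J.
Fraction dissipated = (KE_i − KE_f)/KE_i = 0.9998.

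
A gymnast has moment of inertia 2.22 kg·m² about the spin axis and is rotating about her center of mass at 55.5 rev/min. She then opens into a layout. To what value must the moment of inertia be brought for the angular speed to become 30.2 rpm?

I₂ ≈ 4.08 kg·m²

With no external torque about the axis, L is conserved: I₁ω₁ = I₂ω₂.
I₂ = I₁ω₁ / ω₂ = (2.22)(55.5) / (30.2) = 4.080 kg·m².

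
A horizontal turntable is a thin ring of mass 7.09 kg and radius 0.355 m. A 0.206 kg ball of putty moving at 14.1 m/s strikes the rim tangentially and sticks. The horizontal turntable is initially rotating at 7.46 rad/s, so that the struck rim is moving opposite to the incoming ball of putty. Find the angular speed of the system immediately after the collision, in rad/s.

|ω_f| ≈ 6.13 rad/s

About the axle the impulsive forces during the collision are internal, so angular momentum about that axis is conserved.
I_p = (7.09)(0.355)² = 0.8935 kg·m². Taking the sense of the ball of putty's angular momentum as positive, L_{ball} = m v R = (0.206)(14.1)(0.355) = 1.031 kg·m²/s.
L_i = −I_p ω_p + m v R = −(0.8935)(7.46) + 1.031 = -5.635 kg·m²/s.
After sticking, I_f = I_p + m R² = 0.8935 + (0.206)(0.355)² = 0.9195 kg·m².
ω_f = L_i / I_f = -5.635 / 0.9195 = -6.128 rad/s.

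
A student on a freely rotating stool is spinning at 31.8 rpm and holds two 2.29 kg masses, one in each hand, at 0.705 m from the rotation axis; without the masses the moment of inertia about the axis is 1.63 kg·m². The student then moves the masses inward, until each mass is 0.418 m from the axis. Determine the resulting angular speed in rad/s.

ω₂ ≈ 5.35 rad/s

Angular momentum about the spin axis is conserved since the torque about it is zero.
I₁ = 1.63 + 2(2.29)(0.705)² = 3.906 kg·m²; I₂ = 1.63 + 2(2.29)(0.418)² = 2.430 kg·m².
ω₂ = I₁ω₁ / I₂ = (3.906)(31.8 rpm) / (2.430) = 51.12 rpm = 5.353 rad/s.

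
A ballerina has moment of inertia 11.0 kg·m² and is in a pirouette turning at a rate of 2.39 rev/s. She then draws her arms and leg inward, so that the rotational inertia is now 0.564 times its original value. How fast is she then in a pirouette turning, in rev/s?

ω₂ ≈ 4.24 rev/s

No external torque acts about the spin axis, so angular momentum is conserved.
I₂ = 0.564 × 11.0 = 6.204 kg·m².
ω₂ = I₁ω₁ / I₂ = (11.00)(2.39 rev/s) / (6.204) = 4.238 rev/s.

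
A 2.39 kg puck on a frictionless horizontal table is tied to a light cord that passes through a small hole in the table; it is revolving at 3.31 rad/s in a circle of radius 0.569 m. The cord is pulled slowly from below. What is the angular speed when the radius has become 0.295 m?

ω₂ ≈ 12.3 rad/s

The constraining force is radial, so m r² ω about the center is conserved.
ω₂ = ω₁ (r₁/r₂)² = (3.31)(0.569/0.295)² = 12.31 rad/s.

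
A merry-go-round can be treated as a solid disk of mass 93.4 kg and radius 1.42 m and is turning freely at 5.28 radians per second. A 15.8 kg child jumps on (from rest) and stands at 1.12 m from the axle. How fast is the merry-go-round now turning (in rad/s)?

No external torque acts about the axle; L_before = L_after.
I_p = ½(93.4)(1.42)² = 94.17 kg·m².
Added inertia Σmr² = (15.8)(1.12)² = 19.82 kg·m²; I_f = 94.17 + 19.82 = 114.0 kg·m².
ω_f = I_p ω_i / I_f = (94.17)(5.28) / 114.0 = 4.362 rad/s.

ω_f ≈ 4.36 rad/s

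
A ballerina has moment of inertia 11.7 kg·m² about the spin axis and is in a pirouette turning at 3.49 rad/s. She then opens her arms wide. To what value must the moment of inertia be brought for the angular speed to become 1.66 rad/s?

I₂ ≈ 24.6 kg·m²

Angular momentum about the spin axis is conserved since the torque about it is zero.
I₂ = I₁ω₁ / ω₂ = (11.7)(3.49) / (1.66) = 24.60 kg·m².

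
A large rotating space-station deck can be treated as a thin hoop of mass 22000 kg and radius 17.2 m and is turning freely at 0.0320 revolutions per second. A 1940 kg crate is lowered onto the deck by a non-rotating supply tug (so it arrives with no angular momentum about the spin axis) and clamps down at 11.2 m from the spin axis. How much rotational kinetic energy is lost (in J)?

energy lost ≈ 4740 J

No external torque acts about the spin axis; L_before = L_after.
I_p = (22000)(17.2)² = 6.508e+06 kg·m².
Added inertia Σmr² = (1940)(11.2)² = 2.434e+05 kg·m²; I_f = 6.508e+06 + 2.434e+05 = 6.752e+06 kg·m².
ω_f = I_p ω_i / I_f = (6.508e+06)(0.0320) / 6.752e+06 = 0.03085 rev/s.
KE_i = ½(6.508e+06)(0.2011 rad/s)² = 1.316e+05 J; KE_f = ½(6.752e+06)(0.1938)² = 1.268e+05 J.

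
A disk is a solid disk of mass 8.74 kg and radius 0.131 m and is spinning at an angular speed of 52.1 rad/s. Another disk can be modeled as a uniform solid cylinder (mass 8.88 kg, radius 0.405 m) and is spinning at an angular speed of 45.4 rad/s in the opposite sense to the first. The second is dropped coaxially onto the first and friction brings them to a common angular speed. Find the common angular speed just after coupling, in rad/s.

The coupling torques are internal; angular momentum about the shared axis is conserved.
Moments of inertia: I_A = ½(8.74)(0.131)² = 0.07499 kg·m²; I_B = ½(8.88)(0.405)² = 0.7283 kg·m².
Taking A's sense as positive: L = (0.07499)(52.1) − (0.7283)(45.4) = -29.16 kg·m²·rad/s.
Combined I = 0.07499 + 0.7283 = 0.8033 kg·m².
ω_f = L / I = -29.16 / 0.8033 = -36.30 rad/s.

|ω_f| ≈ 36.3 rad/s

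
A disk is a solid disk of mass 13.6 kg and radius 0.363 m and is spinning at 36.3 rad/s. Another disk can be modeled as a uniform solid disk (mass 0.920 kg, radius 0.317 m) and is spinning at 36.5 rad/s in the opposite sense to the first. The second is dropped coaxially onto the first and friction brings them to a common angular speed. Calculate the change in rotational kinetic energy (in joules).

ΔKE ≈ -116 J

No external torque acts about the common axis, so total angular momentum is conserved.
Moments of inertia: I_A = ½(13.6)(0.363)² = 0.8960 kg·m²; I_B = ½(0.920)(0.317)² = 0.04622 kg·m².
Taking A's sense as positive: L = (0.8960)(36.3) − (0.04622)(36.5) = 30.84 kg·m²·rad/s.
Combined I = 0.8960 + 0.04622 = 0.9423 kg·m².
ω_f = L / I = 30.84 / 0.9423 = 32.73 rad/s.
KE_i = ½ΣIω² = 621.1 J; KE_f = ½(0.9423)(32.73)² = 504.7 J.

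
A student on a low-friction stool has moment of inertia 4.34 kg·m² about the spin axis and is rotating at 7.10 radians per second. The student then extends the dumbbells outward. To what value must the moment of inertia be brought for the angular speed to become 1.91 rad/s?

Angular momentum about the spin axis is conserved since the torque about it is zero.
I₂ = I₁ω₁ / ω₂ = (4.34)(7.10) / (1.91) = 16.13 kg·m².

I₂ ≈ 16.1 kg·m²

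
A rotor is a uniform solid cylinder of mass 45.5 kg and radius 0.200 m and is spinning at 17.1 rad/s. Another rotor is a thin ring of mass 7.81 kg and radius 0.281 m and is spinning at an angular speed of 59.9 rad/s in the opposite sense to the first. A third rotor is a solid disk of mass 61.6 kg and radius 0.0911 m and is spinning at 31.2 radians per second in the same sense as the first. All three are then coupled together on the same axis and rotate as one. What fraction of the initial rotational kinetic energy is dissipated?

fraction ≈ 0.963

The coupling torques are internal; angular momentum about the shared axis is conserved.
Moments of inertia: I_A = ½(45.5)(0.200)² = 0.9100 kg·m²; I_B = (7.81)(0.281)² = 0.6167 kg·m²; I_C = ½(61.6)(0.0911)² = 0.2556 kg·m².
Taking A's sense as positive: L = (0.9100)(17.1) − (0.6167)(59.9) + (0.2556)(31.2) = -13.40 kg·m²·rad/s.
Combined I = 0.9100 + 0.6167 + 0.2556 = 1.782 kg·m².
ω_f = L / I = -13.40 / 1.782 = -7.520 rad/s.
KE_i = ½ΣIω² = 1364 J; KE_f = ½(1.782)(7.520)² = 50.40 J.
Fraction dissipated = (KE_i − KE_f)/KE_i = 0.9630.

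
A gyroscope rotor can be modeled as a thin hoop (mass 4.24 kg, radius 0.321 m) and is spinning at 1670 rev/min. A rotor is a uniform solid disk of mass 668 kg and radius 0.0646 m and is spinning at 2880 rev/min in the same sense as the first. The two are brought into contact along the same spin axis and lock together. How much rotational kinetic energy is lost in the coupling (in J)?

The coupling torques are internal; angular momentum about the shared axis is conserved.
Moments of inertia: I_A = (4.24)(0.321)² = 0.4369 kg·m²; I_B = ½(668)(0.0646)² = 1.394 kg·m².
Taking A's sense as positive: L = (0.4369)(1670) + (1.394)(2880) = 4744 kg·m²·rpm.
Combined I = 0.4369 + 1.394 = 1.831 kg·m².
ω_f = L / I = 4744 / 1.831 = 2591 rpm.
KE_i = ½ΣIω² = 70070 J; KE_f = ½(1.831)(271.4)² = 67400 J.

ΔKE lost ≈ 2670 J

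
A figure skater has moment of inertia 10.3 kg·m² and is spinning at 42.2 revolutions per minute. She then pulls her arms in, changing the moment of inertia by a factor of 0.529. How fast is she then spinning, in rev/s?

ω₂ ≈ 1.33 rev/s

With no external torque about the axis, L is conserved: I₁ω₁ = I₂ω₂.
I₂ = 0.529 × 10.3 = 5.449 kg·m².
ω₂ = I₁ω₁ / I₂ = (10.30)(42.2 rpm) / (5.449) = 79.77 rpm = 1.330 rev/s.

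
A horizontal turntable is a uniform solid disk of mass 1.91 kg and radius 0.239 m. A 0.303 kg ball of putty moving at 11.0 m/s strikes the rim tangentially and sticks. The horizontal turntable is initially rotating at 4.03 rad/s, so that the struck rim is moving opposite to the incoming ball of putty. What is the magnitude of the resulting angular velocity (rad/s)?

About the axle the impulsive forces during the collision are internal, so angular momentum about that axis is conserved.
I_p = ½(1.91)(0.239)² = 0.05455 kg·m². Taking the sense of the ball of putty's angular momentum as positive, L_{ball} = m v R = (0.303)(11.0)(0.239) = 0.7966 kg·m²/s.
L_i = −I_p ω_p + m v R = −(0.05455)(4.03) + 0.7966 = 0.5767 kg·m²/s.
After sticking, I_f = I_p + m R² = 0.05455 + (0.303)(0.239)² = 0.07186 kg·m².
ω_f = L_i / I_f = 0.5767 / 0.07186 = 8.026 rad/s.

|ω_f| ≈ 8.03 rad/s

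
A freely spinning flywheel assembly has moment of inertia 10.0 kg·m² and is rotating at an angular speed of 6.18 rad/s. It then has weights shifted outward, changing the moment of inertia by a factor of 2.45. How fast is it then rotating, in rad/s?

With no external torque about the axis, L is conserved: I₁ω₁ = I₂ω₂.
I₂ = 2.45 × 10.0 = 24.50 kg·m².
ω₂ = I₁ω₁ / I₂ = (10.00)(6.18 rad/s) / (24.50) = 2.522 rad/s.

ω₂ ≈ 2.52 rad/s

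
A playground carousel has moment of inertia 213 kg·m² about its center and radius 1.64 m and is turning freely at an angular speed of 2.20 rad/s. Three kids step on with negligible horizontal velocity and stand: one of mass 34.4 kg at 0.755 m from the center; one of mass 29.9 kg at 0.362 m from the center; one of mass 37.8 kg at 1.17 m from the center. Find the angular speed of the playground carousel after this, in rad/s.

The added mass arrives with no angular momentum about the center, and any external torque about the center is negligible, so the system's angular momentum is conserved.
Added inertia Σmr² = (34.4)(0.755)² + (29.9)(0.362)² + (37.8)(1.17)² = 75.27 kg·m²; I_f = 213.0 + 75.27 = 288.3 kg·m².
ω_f = I_p ω_i / I_f = (213.0)(2.20) / 288.3 = 1.626 rad/s.

ω_f ≈ 1.63 rad/s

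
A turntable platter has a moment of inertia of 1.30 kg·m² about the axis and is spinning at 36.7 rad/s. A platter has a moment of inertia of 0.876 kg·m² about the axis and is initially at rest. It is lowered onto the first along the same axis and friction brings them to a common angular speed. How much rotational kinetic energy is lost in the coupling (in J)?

No external torque acts about the common axis, so total angular momentum is conserved.
Taking A's sense as positive: L = (1.300)(36.7) = 47.71 kg·m²·rad/s.
Combined I = 1.300 + 0.8760 = 2.176 kg·m².
ω_f = L / I = 47.71 / 2.176 = 21.93 rad/s.
KE_i = ½ΣIω² = 875.5 J; KE_f = ½(2.176)(21.93)² = 523.0 J.

ΔKE lost ≈ 352 J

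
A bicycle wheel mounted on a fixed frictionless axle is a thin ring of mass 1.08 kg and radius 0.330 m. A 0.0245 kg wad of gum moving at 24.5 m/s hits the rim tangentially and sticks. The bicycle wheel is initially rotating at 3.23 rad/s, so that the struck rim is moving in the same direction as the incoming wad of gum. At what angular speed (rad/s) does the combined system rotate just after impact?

The axle reaction passes through the axle and exerts no torque about it; angular momentum about the axle is conserved through the impact.
I_p = (1.08)(0.330)² = 0.1176 kg·m². Taking the sense of the wad of gum's angular momentum as positive, L_{wad} = m v R = (0.0245)(24.5)(0.330) = 0.1981 kg·m²/s.
L_i = +I_p ω_p + m v R = +(0.1176)(3.23) + 0.1981 = 0.5780 kg·m²/s.
After sticking, I_f = I_p + m R² = 0.1176 + (0.0245)(0.330)² = 0.1203 kg·m².
ω_f = L_i / I_f = 0.5780 / 0.1203 = 4.805 rad/s.

|ω_f| ≈ 4.81 rad/s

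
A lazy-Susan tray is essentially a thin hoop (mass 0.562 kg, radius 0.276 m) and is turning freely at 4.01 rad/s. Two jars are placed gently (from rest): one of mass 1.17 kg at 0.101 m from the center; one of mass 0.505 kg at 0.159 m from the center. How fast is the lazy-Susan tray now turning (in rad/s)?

No external torque acts about the center; L_before = L_after.
I_p = (0.562)(0.276)² = 0.04281 kg·m².
Added inertia Σmr² = (1.17)(0.101)² + (0.505)(0.159)² = 0.02470 kg·m²; I_f = 0.04281 + 0.02470 = 0.06751 kg·m².
ω_f = I_p ω_i / I_f = (0.04281)(4.01) / 0.06751 = 2.543 rad/s.

ω_f ≈ 2.54 rad/s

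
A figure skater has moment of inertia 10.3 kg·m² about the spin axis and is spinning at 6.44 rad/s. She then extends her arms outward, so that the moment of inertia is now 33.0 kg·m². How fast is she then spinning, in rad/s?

ω₂ ≈ 2.01 rad/s

Angular momentum about the spin axis is conserved since the torque about it is zero.
ω₂ = I₁ω₁ / I₂ = (10.30)(6.44 rad/s) / (33.00) = 2.010 rad/s.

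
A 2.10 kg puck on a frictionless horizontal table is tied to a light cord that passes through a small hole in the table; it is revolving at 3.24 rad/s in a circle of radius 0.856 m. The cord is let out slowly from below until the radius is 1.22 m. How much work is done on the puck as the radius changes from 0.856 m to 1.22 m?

W ≈ -4.10 J

No torque about the axis ⇒ m r₁² ω₁ = m r₂² ω₂.
ω₂ = ω₁ (r₁/r₂)² = (3.24)(0.856/1.22)² = 1.595 rad/s.
W = ΔKE = ½m(v₂² − v₁²) = -4.100 J.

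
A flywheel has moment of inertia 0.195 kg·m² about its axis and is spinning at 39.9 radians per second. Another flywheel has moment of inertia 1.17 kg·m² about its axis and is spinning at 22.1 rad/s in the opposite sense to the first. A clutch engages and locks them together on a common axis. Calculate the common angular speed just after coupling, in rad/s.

|ω_f| ≈ 13.2 rad/s

The coupling torques are internal; angular momentum about the shared axis is conserved.
Taking A's sense as positive: L = (0.1950)(39.9) − (1.170)(22.1) = -18.08 kg·m²·rad/s.
Combined I = 0.1950 + 1.170 = 1.365 kg·m².
ω_f = L / I = -18.08 / 1.365 = -13.24 rad/s.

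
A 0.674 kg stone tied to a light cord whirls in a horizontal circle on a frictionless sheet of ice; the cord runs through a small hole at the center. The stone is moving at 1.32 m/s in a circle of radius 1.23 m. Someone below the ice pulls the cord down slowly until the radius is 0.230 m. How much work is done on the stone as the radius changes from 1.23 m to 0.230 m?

Central (radial) force ⇒ zero torque about the center ⇒ m v r is constant.
v₂ = v₁ r₁ / r₂ = (1.32)(1.23) / (0.230) = 7.059 m/s.
W = ΔKE = ½m(v₂² − v₁²) = 16.21 J.

W ≈ 16.2 J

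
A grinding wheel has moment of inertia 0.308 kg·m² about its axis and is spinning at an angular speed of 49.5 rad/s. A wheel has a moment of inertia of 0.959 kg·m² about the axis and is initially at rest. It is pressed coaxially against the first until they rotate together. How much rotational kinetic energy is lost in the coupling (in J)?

No external torque acts about the common axis, so total angular momentum is conserved.
Taking A's sense as positive: L = (0.3080)(49.5) = 15.25 kg·m²·rad/s.
Combined I = 0.3080 + 0.9590 = 1.267 kg·m².
ω_f = L / I = 15.25 / 1.267 = 12.03 rad/s.
KE_i = ½ΣIω² = 377.3 J; KE_f = ½(1.267)(12.03)² = 91.73 J.

ΔKE lost ≈ 286 J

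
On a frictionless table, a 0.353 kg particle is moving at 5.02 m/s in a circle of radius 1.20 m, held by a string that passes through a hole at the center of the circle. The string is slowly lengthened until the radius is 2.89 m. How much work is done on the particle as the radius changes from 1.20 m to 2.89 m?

W ≈ -3.68 J

The only horizontal force on the mass is along the cord (radial), so it exerts no torque about the hole and angular momentum m v r is conserved.
v₂ = v₁ r₁ / r₂ = (5.02)(1.20) / (2.89) = 2.084 m/s.
W = ΔKE = ½m(v₂² − v₁²) = -3.681 J.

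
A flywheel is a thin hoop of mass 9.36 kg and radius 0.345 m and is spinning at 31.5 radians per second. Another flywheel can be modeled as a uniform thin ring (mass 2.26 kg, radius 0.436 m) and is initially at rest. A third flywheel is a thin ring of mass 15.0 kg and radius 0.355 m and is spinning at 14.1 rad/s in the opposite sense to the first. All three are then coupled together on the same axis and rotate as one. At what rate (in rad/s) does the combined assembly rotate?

No external torque acts about the common axis, so total angular momentum is conserved.
Moments of inertia: I_A = (9.36)(0.345)² = 1.114 kg·m²; I_B = (2.26)(0.436)² = 0.4296 kg·m²; I_C = (15.0)(0.355)² = 1.890 kg·m².
Taking A's sense as positive: L = (1.114)(31.5) − (1.890)(14.1) = 8.439 kg·m²·rad/s.
Combined I = 1.114 + 0.4296 + 1.890 = 3.434 kg·m².
ω_f = L / I = 8.439 / 3.434 = 2.457 rad/s.

|ω_f| ≈ 2.46 rad/s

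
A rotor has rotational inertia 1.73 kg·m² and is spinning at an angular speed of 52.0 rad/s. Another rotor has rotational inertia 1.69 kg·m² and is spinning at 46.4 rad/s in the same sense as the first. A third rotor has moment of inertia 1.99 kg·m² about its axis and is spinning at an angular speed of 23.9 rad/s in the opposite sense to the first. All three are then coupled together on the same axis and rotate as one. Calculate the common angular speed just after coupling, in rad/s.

The coupling torques are internal; angular momentum about the shared axis is conserved.
Taking A's sense as positive: L = (1.730)(52.0) + (1.690)(46.4) − (1.990)(23.9) = 120.8 kg·m²·rad/s.
Combined I = 1.730 + 1.690 + 1.990 = 5.410 kg·m².
ω_f = L / I = 120.8 / 5.410 = 22.33 rad/s.

|ω_f| ≈ 22.3 rad/s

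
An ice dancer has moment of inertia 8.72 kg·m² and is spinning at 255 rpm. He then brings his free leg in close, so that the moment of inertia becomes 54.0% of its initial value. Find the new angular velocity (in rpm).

Angular momentum about the spin axis is conserved since the torque about it is zero.
I₂ = 0.540 × 8.72 = 4.709 kg·m².
ω₂ = I₁ω₁ / I₂ = (8.720)(255 rpm) / (4.709) = 472.2 rpm.

ω₂ ≈ 472 rpm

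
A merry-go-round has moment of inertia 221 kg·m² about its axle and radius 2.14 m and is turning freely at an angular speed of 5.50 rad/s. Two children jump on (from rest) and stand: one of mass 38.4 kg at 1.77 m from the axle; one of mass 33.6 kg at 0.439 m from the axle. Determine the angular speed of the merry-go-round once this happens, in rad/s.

The added mass arrives with no angular momentum about the axle, and any external torque about the axle is negligible, so the system's angular momentum is conserved.
Added inertia Σmr² = (38.4)(1.77)² + (33.6)(0.439)² = 126.8 kg·m²; I_f = 221.0 + 126.8 = 347.8 kg·m².
ω_f = I_p ω_i / I_f = (221.0)(5.50) / 347.8 = 3.495 rad/s.

ω_f ≈ 3.50 rad/s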